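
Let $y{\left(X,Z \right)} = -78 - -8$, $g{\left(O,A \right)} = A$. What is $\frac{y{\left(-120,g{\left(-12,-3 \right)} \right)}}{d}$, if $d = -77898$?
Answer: $\frac{35}{38949} \approx 0.00089861$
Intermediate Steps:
$y{\left(X,Z \right)} = -70$ ($y{\left(X,Z \right)} = -78 + 8 = -70$)
$\frac{y{\left(-120,g{\left(-12,-3 \right)} \right)}}{d} = - \frac{70}{-77898} = \left(-70\right) \left(- \frac{1}{77898}\right) = \frac{35}{38949}$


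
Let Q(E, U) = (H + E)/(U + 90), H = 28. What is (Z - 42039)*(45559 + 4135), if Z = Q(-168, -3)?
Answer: -181757444902/87 ≈ -2.0892e+9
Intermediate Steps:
Q(E, U) = (28 + E)/(90 + U) (Q(E, U) = (28 + E)/(U + 90) = (28 + E)/(90 + U))
Z = -140/87 (Z = (28 - 168)/(90 - 3) = -140/87 ≈ -1.6092)
(Z - 42039)*(45559 + 4135) = (-140/87 - 42039)*(45559 + 4135) = -3657533/87*49694 = -181757444902/87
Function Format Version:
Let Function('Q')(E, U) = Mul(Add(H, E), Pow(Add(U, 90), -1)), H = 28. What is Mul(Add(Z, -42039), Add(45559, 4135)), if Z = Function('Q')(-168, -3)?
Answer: Rational(-181757444902, 87) ≈ -2.0892e+9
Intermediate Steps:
Function('Q')(E, U) = Mul(Pow(Add(90, U), -1), Add(28, E)) (Function('Q')(E, U) = Mul(Add(28, E), Pow(Add(U, 90), -1)) = Mul(Add(28, E), Pow(Add(90, U), -1)) = Mul(Pow(Add(90, U), -1), Add(28, E)))
Z = Rational(-140, 87) (Z = Mul(Pow(Add(90, -3), -1), Add(28, -168)) = Mul(Pow(87, -1), -140) = Mul(Rational(1, 87), -140) = Rational(-140, 87) ≈ -1.6092)
Mul(Add(Z, -42039), Add(45559, 4135)) = Mul(Add(Rational(-140, 87), -42039), Add(45559, 4135)) = Mul(Rational(-3657533, 87), 49694) = Rational(-181757444902, 87)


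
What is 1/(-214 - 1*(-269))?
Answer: 1/55 ≈ 0.018182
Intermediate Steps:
1/(-214 - 1*(-269)) = 1/(-214 + 269) = 1/55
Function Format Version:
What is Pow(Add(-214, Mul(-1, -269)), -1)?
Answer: Rational(1, 55) ≈ 0.018182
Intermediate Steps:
Pow(Add(-214, Mul(-1, -269)), -1) = Pow(Add(-214, 269), -1) = Pow(55, -1) = Rational(1, 55)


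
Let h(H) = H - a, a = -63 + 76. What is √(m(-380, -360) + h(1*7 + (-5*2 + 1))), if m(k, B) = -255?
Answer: 3*I*√30 ≈ 16.432*I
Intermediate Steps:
a = 13
h(H) = -13 + H (h(H) = H - 1*13 = H - 13 = -13 + H)
√(m(-380, -360) + h(1*7 + (-5*2 + 1))) = √(-255 + (-13 + (1*7 + (-5*2 + 1)))) = √(-255 + (-13 + (7 + (-10 + 1)))) = √(-255 + (-13 + (7 - 9))) = √(-255 + (-13 - 2)) = √(-255 - 15) = √(-270) = 3*I*√30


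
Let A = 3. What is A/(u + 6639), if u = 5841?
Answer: 1/4160 ≈ 0.00024038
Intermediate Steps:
A/(u + 6639) = 3/(5841 + 6639) = 3/12480 = (1/12480)*3 = 1/4160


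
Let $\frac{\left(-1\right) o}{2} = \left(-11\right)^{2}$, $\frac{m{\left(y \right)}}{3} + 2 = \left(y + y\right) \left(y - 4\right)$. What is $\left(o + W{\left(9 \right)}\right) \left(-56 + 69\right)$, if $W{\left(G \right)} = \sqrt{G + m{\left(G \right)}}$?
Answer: $-3146 + 13 \sqrt{273} \approx -2931.2$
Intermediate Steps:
$m{\left(y \right)} = -6 + 6 y \left(-4 + y\right)$ ($m{\left(y \right)} = -6 + 3 \left(y + y\right) \left(y - 4\right) = -6 + 3 \cdot 2 y \left(-4 + y\right) = -6 + 6 y \left(-4 + y\right)$)
$W{\left(G \right)} = \sqrt{-6 - 23 G + 6 G^{2}}$ ($W{\left(G \right)} = \sqrt{G - \left(6 - 6 G^{2} + 24 G\right)} = \sqrt{-6 - 23 G + 6 G^{2}}$)
$o = -242$ ($o = - 2 \left(-11\right)^{2} = \left(-2\right) 121 = -242$)
$\left(o + W{\left(9 \right)}\right) \left(-56 + 69\right) = \left(-242 + \sqrt{-6 - 207 + 6 \cdot 9^{2}}\right) \left(-56 + 69\right) = \left(-242 + \sqrt{-6 - 207 + 6 \cdot 81}\right) 13 = \left(-242 + \sqrt{-6 - 207 + 486}\right) 13 = \left(-242 + \sqrt{273}\right) 13 = -3146 + 13 \sqrt{273}$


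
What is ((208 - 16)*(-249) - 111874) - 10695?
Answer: -170377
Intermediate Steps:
((208 - 16)*(-249) - 111874) - 10695 = (192*(-249) - 111874) - 10695 = (-47808 - 111874) - 10695 = -159682 - 10695 = -170377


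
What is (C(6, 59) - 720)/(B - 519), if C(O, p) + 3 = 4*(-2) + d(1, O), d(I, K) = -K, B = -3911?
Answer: 737/4430 ≈ 0.16637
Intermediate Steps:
C(O, p) = -11 - O (C(O, p) = -3 + (4*(-2) - O) = -3 + (-8 - O) = -11 - O)
(C(6, 59) - 720)/(B - 519) = ((-11 - 1*6) - 720)/(-3911 - 519) = ((-11 - 6) - 720)/(-4430) = (-17 - 720)*(-1/4430) = -737*(-1/4430) = 737/4430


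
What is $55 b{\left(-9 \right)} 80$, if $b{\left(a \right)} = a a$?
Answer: $356400$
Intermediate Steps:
$b{\left(a \right)} = a^{2}$
$55 b{\left(-9 \right)} 80 = 55 \left(-9\right)^{2} \cdot 80 = 55 \cdot 81 \cdot 80 = 4455 \cdot 80 = 356400$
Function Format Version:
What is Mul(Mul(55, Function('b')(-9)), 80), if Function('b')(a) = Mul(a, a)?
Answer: 356400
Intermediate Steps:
Function('b')(a) = Pow(a, 2)
Mul(Mul(55, Function('b')(-9)), 80) = Mul(Mul(55, Pow(-9, 2)), 80) = Mul(Mul(55, 81), 80) = Mul(4455, 80) = 356400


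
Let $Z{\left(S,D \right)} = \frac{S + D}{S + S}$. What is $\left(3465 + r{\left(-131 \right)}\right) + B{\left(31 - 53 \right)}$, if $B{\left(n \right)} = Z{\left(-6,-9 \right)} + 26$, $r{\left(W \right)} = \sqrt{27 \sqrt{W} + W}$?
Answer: $\frac{13969}{4} + \sqrt{-131 + 27 i \sqrt{131}} \approx 3502.4 + 15.275 i$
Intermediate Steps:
$Z{\left(S,D \right)} = \frac{D + S}{2 S}$
$r{\left(W \right)} = \sqrt{W + 27 \sqrt{W}}$
$B{\left(n \right)} = \frac{109}{4}$ ($B{\left(n \right)} = \frac{-9 - 6}{2 \left(-6\right)} + 26 = \frac{1}{2} \left(- \frac{1}{6}\right) \left(-15\right) + 26 = \frac{5}{4} + 26 = \frac{109}{4}$)
$\left(3465 + r{\left(-131 \right)}\right) + B{\left(31 - 53 \right)} = \left(3465 + \sqrt{-131 + 27 \sqrt{-131}}\right) + \frac{109}{4} = \left(3465 + \sqrt{-131 + 27 i \sqrt{131}}\right) + \frac{109}{4} = \frac{13969}{4} + \sqrt{-131 + 27 i \sqrt{131}}$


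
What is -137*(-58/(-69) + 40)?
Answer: -386066/69 ≈ -5595.2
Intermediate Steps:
-137*(-58/(-69) + 40) = -137*(-58*(-1/69) + 40) = -137*(58/69 + 40) = -137*2818/69 = -386066/69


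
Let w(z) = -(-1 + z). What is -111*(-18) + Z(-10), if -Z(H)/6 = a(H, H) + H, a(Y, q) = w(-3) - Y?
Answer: 1974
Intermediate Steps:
w(z) = 1 - z
a(Y, q) = 4 - Y (a(Y, q) = (1 - 1*(-3)) - Y = (1 + 3) - Y = 4 - Y)
Z(H) = -24 (Z(H) = -6*((4 - H) + H) = -6*4 = -24)
-111*(-18) + Z(-10) = -111*(-18) - 24 = 1998 - 24 = 1974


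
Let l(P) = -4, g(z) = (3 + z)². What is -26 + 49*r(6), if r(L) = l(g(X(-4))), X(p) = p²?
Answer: -222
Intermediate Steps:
r(L) = -4
-26 + 49*r(6) = -26 + 49*(-4) = -26 - 196 = -222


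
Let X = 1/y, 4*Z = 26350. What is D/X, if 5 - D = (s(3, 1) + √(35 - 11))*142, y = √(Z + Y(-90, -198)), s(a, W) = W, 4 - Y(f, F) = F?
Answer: √27158*(-137 - 284*√6)/2 ≈ -68610.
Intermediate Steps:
Z = 13175/2 (Z = (¼)*26350 = 13175/2 ≈ 6587.5)
Y(f, F) = 4 - F
y = √27158/2 (y = √(13175/2 + (4 - 1*(-198))) = √(13175/2 + (4 + 198)) = √(13175/2 + 202) = √(13579/2) = √27158/2 ≈ 82.398)
X = √27158/13579 (X = 1/(√27158/2) = √27158/13579 ≈ 0.012136)
D = -137 - 284*√6 (D = 5 - (1 + √(35 - 11))*142 = 5 - (1 + √24)*142 = 5 - (1 + 2*√6)*142 = 5 - (142 + 284*√6) = 5 + (-142 - 284*√6) = -137 - 284*√6 ≈ -832.66)
D/X = (-137 - 284*√6)/((√27158/13579)) = (-137 - 284*√6)*(√27158/2) = √27158*(-137 - 284*√6)/2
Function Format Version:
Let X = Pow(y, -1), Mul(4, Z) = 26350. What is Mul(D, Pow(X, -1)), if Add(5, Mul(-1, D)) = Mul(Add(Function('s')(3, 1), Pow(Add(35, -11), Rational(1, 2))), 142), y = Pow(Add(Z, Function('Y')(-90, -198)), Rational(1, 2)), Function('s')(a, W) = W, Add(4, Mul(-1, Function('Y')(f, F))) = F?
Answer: Mul(Rational(1, 2), Pow(27158, Rational(1, 2)), Add(-137, Mul(-284, Pow(6, Rational(1, 2))))) ≈ -68610.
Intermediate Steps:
Z = Rational(13175, 2) (Z = Mul(Rational(1, 4), 26350) = Rational(13175, 2) ≈ 6587.5)
Function('Y')(f, F) = Add(4, Mul(-1, F))
y = Mul(Rational(1, 2), Pow(27158, Rational(1, 2))) (y = Pow(Add(Rational(13175, 2), Add(4, Mul(-1, -198))), Rational(1, 2)) = Pow(Add(Rational(13175, 2), Add(4, 198)), Rational(1, 2)) = Pow(Add(Rational(13175, 2), 202), Rational(1, 2)) = Pow(Rational(13579, 2), Rational(1, 2)) = Mul(Rational(1, 2), Pow(27158, Rational(1, 2))) ≈ 82.398)
X = Mul(Rational(1, 13579), Pow(27158, Rational(1, 2))) (X = Pow(Mul(Rational(1, 2), Pow(27158, Rational(1, 2))), -1) = Mul(Rational(1, 13579), Pow(27158, Rational(1, 2))) ≈ 0.012136)
D = Add(-137, Mul(-284, Pow(6, Rational(1, 2)))) (D = Add(5, Mul(-1, Mul(Add(1, Pow(Add(35, -11), Rational(1, 2))), 142))) = Add(5, Mul(-1, Mul(Add(1, Pow(24, Rational(1, 2))), 142))) = Add(5, Mul(-1, Mul(Add(1, Mul(2, Pow(6, Rational(1, 2)))), 142))) = Add(5, Mul(-1, Add(142, Mul(284, Pow(6, Rational(1, 2)))))) = Add(5, Add(-142, Mul(-284, Pow(6, Rational(1, 2))))) = Add(-137, Mul(-284, Pow(6, Rational(1, 2)))) ≈ -832.66)
Mul(D, Pow(X, -1)) = Mul(Add(-137, Mul(-284, Pow(6, Rational(1, 2)))), Pow(Mul(Rational(1, 13579), Pow(27158, Rational(1, 2))), -1)) = Mul(Add(-137, Mul(-284, Pow(6, Rational(1, 2)))), Mul(Rational(1, 2), Pow(27158, Rational(1, 2)))) = Mul(Rational(1, 2), Pow(27158, Rational(1, 2)), Add(-137, Mul(-284, Pow(6, Rational(1, 2)))))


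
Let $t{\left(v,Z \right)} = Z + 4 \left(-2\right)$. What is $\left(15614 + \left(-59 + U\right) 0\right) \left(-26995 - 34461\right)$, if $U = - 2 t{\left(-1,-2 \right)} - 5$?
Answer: $-959573984$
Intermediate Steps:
$t{\left(v,Z \right)} = -8 + Z$ ($t{\left(v,Z \right)} = Z - 8 = -8 + Z$)
$U = 15$ ($U = - 2 \left(-8 - 2\right) - 5 = \left(-2\right) \left(-10\right) - 5 = 20 - 5 = 15$)
$\left(15614 + \left(-59 + U\right) 0\right) \left(-26995 - 34461\right) = \left(15614 + \left(-59 + 15\right) 0\right) \left(-26995 - 34461\right) = \left(15614 - 0\right) \left(-61456\right) = \left(15614 + 0\right) \left(-61456\right) = 15614 \left(-61456\right) = -959573984$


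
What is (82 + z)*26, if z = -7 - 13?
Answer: 1612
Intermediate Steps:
z = -20
(82 + z)*26 = (82 - 20)*26 = 62*26 = 1612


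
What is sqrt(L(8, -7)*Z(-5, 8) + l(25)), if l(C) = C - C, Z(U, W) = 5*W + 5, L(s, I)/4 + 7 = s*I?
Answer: 18*I*sqrt(35) ≈ 106.49*I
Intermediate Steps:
L(s, I) = -28 + 4*I*s (L(s, I) = -28 + 4*(s*I) = -28 + 4*(I*s) = -28 + 4*I*s)
Z(U, W) = 5 + 5*W
l(C) = 0
sqrt(L(8, -7)*Z(-5, 8) + l(25)) = sqrt((-28 + 4*(-7)*8)*(5 + 5*8) + 0) = sqrt((-28 - 224)*(5 + 40) + 0) = sqrt(-252*45 + 0) = sqrt(-11340 + 0) = sqrt(-11340) = 18*I*sqrt(35)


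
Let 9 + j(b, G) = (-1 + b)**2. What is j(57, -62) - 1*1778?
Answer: 1349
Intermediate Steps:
j(b, G) = -9 + (-1 + b)**2
j(57, -62) - 1*1778 = (-9 + (-1 + 57)**2) - 1*1778 = (-9 + 56**2) - 1778 = (-9 + 3136) - 1778 = 3127 - 1778 = 1349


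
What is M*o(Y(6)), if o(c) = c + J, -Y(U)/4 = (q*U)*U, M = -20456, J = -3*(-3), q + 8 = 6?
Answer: -6075432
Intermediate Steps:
q = -2 (q = -8 + 6 = -2)
J = 9
Y(U) = 8*U² (Y(U) = -4*(-2*U)*U = -(-8)*U² = 8*U²)
o(c) = 9 + c (o(c) = c + 9 = 9 + c)
M*o(Y(6)) = -20456*(9 + 8*6²) = -20456*(9 + 8*36) = -20456*(9 + 288) = -20456*297 = -6075432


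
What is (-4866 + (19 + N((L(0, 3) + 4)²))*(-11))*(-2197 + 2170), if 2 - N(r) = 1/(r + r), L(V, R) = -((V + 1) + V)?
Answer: 275205/2 ≈ 1.3760e+5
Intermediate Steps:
L(V, R) = -1 - 2*V (L(V, R) = -((1 + V) + V) = -(1 + 2*V) = -1 - 2*V)
N(r) = 2 - 1/(2*r) (N(r) = 2 - 1/(r + r) = 2 - 1/(2*r))
(-4866 + (19 + N((L(0, 3) + 4)²))*(-11))*(-2197 + 2170) = (-4866 + (19 + (2 - 1/(2*((-1 - 2*0) + 4)²)))*(-11))*(-2197 + 2170) = (-4866 + (19 + (2 - 1/(2*((-1 + 0) + 4)²)))*(-11))*(-27) = (-4866 + (19 + (2 - 1/(2*(-1 + 4)²)))*(-11))*(-27) = (-4866 + (19 + (2 - 1/(2*(3²))))*(-11))*(-27) = (-4866 + (19 + (2 - ½/9))*(-11))*(-27) = (-4866 + (19 + (2 - ½*⅑))*(-11))*(-27) = (-4866 + (19 + (2 - 1/18))*(-11))*(-27) = (-4866 + (19 + 35/18)*(-11))*(-27) = (-4866 + (377/18)*(-11))*(-27) = (-4866 - 4147/18)*(-27) = -91735/18*(-27) = 275205/2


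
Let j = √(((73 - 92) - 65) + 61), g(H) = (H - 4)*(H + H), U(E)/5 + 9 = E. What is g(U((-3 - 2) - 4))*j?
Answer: 16920*I*√23 ≈ 81146.0*I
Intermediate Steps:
U(E) = -45 + 5*E
g(H) = 2*H*(-4 + H) (g(H) = (-4 + H)*(2*H) = 2*H*(-4 + H))
j = I*√23 (j = √((-19 - 65) + 61) = √(-84 + 61) = √(-23) = I*√23 ≈ 4.7958*I)
g(U((-3 - 2) - 4))*j = (2*(-45 + 5*((-3 - 2) - 4))*(-4 + (-45 + 5*((-3 - 2) - 4))))*(I*√23) = (2*(-45 + 5*(-5 - 4))*(-4 + (-45 + 5*(-5 - 4))))*(I*√23) = (2*(-45 + 5*(-9))*(-4 + (-45 + 5*(-9))))*(I*√23) = (2*(-45 - 45)*(-4 + (-45 - 45)))*(I*√23) = (2*(-90)*(-4 - 90))*(I*√23) = (2*(-90)*(-94))*(I*√23) = 16920*(I*√23) = 16920*I*√23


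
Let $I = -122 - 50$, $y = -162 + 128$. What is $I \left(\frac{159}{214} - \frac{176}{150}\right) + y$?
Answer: $\frac{321152}{8025} \approx 40.019$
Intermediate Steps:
$y = -34$
$I = -172$ ($I = -122 - 50 = -172$)
$I \left(\frac{159}{214} - \frac{176}{150}\right) + y = - 172 \left(\frac{159}{214} - \frac{176}{150}\right) - 34 = - 172 \left(159 \cdot \frac{1}{214} - \frac{88}{75}\right) - 34 = - 172 \left(\frac{159}{214} - \frac{88}{75}\right) - 34 = \left(-172\right) \left(- \frac{6907}{16050}\right) - 34 = \frac{594002}{8025} - 34 = \frac{321152}{8025}$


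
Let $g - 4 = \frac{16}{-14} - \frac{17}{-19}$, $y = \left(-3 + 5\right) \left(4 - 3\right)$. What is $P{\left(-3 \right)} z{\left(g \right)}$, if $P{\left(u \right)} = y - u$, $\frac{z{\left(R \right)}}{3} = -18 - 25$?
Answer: $-645$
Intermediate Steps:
$y = 2$ ($y = 2 \cdot 1 = 2$)
$g = \frac{499}{133}$ ($g = 4 + \left(\frac{16}{-14} - \frac{17}{-19}\right) = 4 + \left(16 \left(- \frac{1}{14}\right) - - \frac{17}{19}\right) = 4 + \left(- \frac{8}{7} + \frac{17}{19}\right) = 4 - \frac{33}{133} = \frac{499}{133} \approx 3.7519$)
$z{\left(R \right)} = -129$ ($z{\left(R \right)} = 3 \left(-18 - 25\right) = 3 \left(-43\right) = -129$)
$P{\left(u \right)} = 2 - u$
$P{\left(-3 \right)} z{\left(g \right)} = \left(2 - -3\right) \left(-129\right) = \left(2 + 3\right) \left(-129\right) = 5 \left(-129\right) = -645$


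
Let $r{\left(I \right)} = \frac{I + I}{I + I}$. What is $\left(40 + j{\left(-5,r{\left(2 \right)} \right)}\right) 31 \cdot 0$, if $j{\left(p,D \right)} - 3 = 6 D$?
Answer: $0$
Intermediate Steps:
$r{\left(I \right)} = 1$ ($r{\left(I \right)} = \frac{2 I}{2 I} = 2 I \frac{1}{2 I} = 1$)
$j{\left(p,D \right)} = 3 + 6 D$
$\left(40 + j{\left(-5,r{\left(2 \right)} \right)}\right) 31 \cdot 0 = \left(40 + \left(3 + 6 \cdot 1\right)\right) 31 \cdot 0 = \left(40 + \left(3 + 6\right)\right) 0 = \left(40 + 9\right) 0 = 49 \cdot 0 = 0$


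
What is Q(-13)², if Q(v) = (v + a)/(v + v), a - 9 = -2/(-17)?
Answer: 1089/48841 ≈ 0.022297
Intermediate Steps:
a = 155/17 (a = 9 - 2/(-17) = 9 - 2*(-1/17) = 9 + 2/17 = 155/17 ≈ 9.1176)
Q(v) = (155/17 + v)/(2*v) (Q(v) = (v + 155/17)/(v + v) = (155/17 + v)/((2*v)) = (155/17 + v)*(1/(2*v)) = (155/17 + v)/(2*v))
Q(-13)² = ((1/34)*(155 + 17*(-13))/(-13))² = ((1/34)*(-1/13)*(155 - 221))² = ((1/34)*(-1/13)*(-66))² = (33/221)² = 1089/48841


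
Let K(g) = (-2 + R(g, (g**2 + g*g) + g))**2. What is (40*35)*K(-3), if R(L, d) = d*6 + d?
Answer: 14852600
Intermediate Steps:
R(L, d) = 7*d (R(L, d) = 6*d + d = 7*d)
K(g) = (-2 + 7*g + 14*g**2)**2 (K(g) = (-2 + 7*((g**2 + g*g) + g))**2 = (-2 + 7*((g**2 + g**2) + g))**2 = (-2 + 7*(2*g**2 + g))**2 = (-2 + 7*(g + 2*g**2))**2 = (-2 + (7*g + 14*g**2))**2 = (-2 + 7*g + 14*g**2)**2)
(40*35)*K(-3) = (40*35)*(-2 + 7*(-3)*(1 + 2*(-3)))**2 = 1400*(-2 + 7*(-3)*(1 - 6))**2 = 1400*(-2 + 7*(-3)*(-5))**2 = 1400*(-2 + 105)**2 = 1400*103**2 = 1400*10609 = 14852600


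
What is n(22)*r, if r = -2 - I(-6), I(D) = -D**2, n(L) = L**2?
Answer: 16456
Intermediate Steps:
r = 34 (r = -2 - (-1)*(-6)**2 = -2 - (-1)*36 = -2 - 1*(-36) = -2 + 36 = 34)
n(22)*r = 22**2*34 = 484*34 = 16456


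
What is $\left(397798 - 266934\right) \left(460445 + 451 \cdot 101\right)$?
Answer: $66216660544$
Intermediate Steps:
$\left(397798 - 266934\right) \left(460445 + 451 \cdot 101\right) = 130864 \left(460445 + 45551\right) = 130864 \cdot 505996 = 66216660544$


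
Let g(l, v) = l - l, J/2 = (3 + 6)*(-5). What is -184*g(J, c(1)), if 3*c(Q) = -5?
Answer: 0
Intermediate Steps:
c(Q) = -5/3 (c(Q) = (1/3)*(-5) = -5/3)
J = -90 (J = 2*((3 + 6)*(-5)) = 2*(9*(-5)) = 2*(-45) = -90)
g(l, v) = 0
-184*g(J, c(1)) = -184*0 = 0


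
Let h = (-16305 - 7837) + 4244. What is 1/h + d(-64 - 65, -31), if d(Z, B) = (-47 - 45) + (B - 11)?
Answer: -2666333/19898 ≈ -134.00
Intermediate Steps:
d(Z, B) = -103 + B (d(Z, B) = -92 + (-11 + B) = -103 + B)
h = -19898 (h = -24142 + 4244 = -19898)
1/h + d(-64 - 65, -31) = 1/(-19898) + (-103 - 31) = -1/19898 - 134 = -2666333/19898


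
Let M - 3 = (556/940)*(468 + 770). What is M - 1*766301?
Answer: -179907948/235 ≈ -7.6557e+5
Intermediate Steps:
M = 172787/235 (M = 3 + (556/940)*(468 + 770) = 3 + (556*(1/940))*1238 = 3 + (139/235)*1238 = 3 + 172082/235 = 172787/235 ≈ 735.26)
M - 1*766301 = 172787/235 - 1*766301 = 172787/235 - 766301 = -179907948/235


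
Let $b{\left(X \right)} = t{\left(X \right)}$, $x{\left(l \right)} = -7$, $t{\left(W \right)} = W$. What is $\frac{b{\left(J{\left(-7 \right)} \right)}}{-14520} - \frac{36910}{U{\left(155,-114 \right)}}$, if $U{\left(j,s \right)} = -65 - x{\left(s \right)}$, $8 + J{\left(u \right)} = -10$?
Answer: $\frac{44661187}{70180} \approx 636.38$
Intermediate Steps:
$J{\left(u \right)} = -18$ ($J{\left(u \right)} = -8 - 10 = -18$)
$U{\left(j,s \right)} = -58$ ($U{\left(j,s \right)} = -65 - -7 = -65 + 7 = -58$)
$b{\left(X \right)} = X$
$\frac{b{\left(J{\left(-7 \right)} \right)}}{-14520} - \frac{36910}{U{\left(155,-114 \right)}} = - \frac{18}{-14520} - \frac{36910}{-58} = \left(-18\right) \left(- \frac{1}{14520}\right) - - \frac{18455}{29} = \frac{3}{2420} + \frac{18455}{29} = \frac{44661187}{70180}$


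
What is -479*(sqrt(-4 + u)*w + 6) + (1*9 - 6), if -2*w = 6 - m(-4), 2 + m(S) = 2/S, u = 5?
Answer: -3341/4 ≈ -835.25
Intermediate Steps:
m(S) = -2 + 2/S
w = -17/4 (w = -(6 - (-2 + 2/(-4)))/2 = -(6 - (-2 + 2*(-1/4)))/2 = -(6 - (-2 - 1/2))/2 = -(6 - 1*(-5/2))/2 = -(6 + 5/2)/2 = -1/2*17/2 = -17/4 ≈ -4.2500)
-479*(sqrt(-4 + u)*w + 6) + (1*9 - 6) = -479*(sqrt(-4 + 5)*(-17/4) + 6) + (1*9 - 6) = -479*(sqrt(1)*(-17/4) + 6) + (9 - 6) = -479*(1*(-17/4) + 6) + 3 = -479*(-17/4 + 6) + 3 = -479*7/4 + 3 = -3353/4 + 3 = -3341/4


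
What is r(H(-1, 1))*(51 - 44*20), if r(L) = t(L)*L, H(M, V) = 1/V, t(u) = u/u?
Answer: -829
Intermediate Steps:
t(u) = 1
r(L) = L (r(L) = 1*L = L)
r(H(-1, 1))*(51 - 44*20) = (51 - 44*20)/1 = 1*(51 - 880) = 1*(-829) = -829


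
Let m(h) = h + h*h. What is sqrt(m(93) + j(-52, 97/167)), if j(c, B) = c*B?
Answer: sqrt(242963290)/167 ≈ 93.337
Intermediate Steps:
m(h) = h + h**2
j(c, B) = B*c
sqrt(m(93) + j(-52, 97/167)) = sqrt(93*(1 + 93) + (97/167)*(-52)) = sqrt(93*94 + (97*(1/167))*(-52)) = sqrt(8742 + (97/167)*(-52)) = sqrt(8742 - 5044/167) = sqrt(1454870/167) = sqrt(242963290)/167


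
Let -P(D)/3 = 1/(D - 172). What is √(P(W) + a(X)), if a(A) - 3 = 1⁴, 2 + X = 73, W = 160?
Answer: √17/2 ≈ 2.0616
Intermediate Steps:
X = 71 (X = -2 + 73 = 71)
P(D) = -3/(-172 + D) (P(D) = -3/(D - 172) = -3/(-172 + D))
a(A) = 4 (a(A) = 3 + 1⁴ = 3 + 1 = 4)
√(P(W) + a(X)) = √(-3/(-172 + 160) + 4) = √(-3/(-12) + 4) = √(-3*(-1/12) + 4) = √(¼ + 4) = √(17/4) = √17/2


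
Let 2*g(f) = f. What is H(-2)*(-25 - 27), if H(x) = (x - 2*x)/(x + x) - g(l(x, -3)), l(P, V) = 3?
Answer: 104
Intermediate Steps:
g(f) = f/2
H(x) = -2 (H(x) = (x - 2*x)/(x + x) - 3/2 = (-x)/((2*x)) - 1*3/2 = (-x)*(1/(2*x)) - 3/2 = -½ - 3/2 = -2)
H(-2)*(-25 - 27) = -2*(-25 - 27) = -2*(-52) = 104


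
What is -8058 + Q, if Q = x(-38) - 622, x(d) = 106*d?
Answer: -12708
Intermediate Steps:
Q = -4650 (Q = 106*(-38) - 622 = -4028 - 622 = -4650)
-8058 + Q = -8058 - 4650 = -12708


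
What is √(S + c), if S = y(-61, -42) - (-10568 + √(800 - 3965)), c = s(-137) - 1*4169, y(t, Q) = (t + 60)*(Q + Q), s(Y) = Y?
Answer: √(6346 - I*√3165) ≈ 79.663 - 0.3531*I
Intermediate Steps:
y(t, Q) = 2*Q*(60 + t) (y(t, Q) = (60 + t)*(2*Q) = 2*Q*(60 + t))
c = -4306 (c = -137 - 1*4169 = -137 - 4169 = -4306)
S = 10652 - I*√3165 (S = 2*(-42)*(60 - 61) - (-10568 + √(800 - 3965)) = 2*(-42)*(-1) - (-10568 + √(-3165)) = 84 - (-10568 + I*√3165) = 84 + (10568 - I*√3165) = 10652 - I*√3165 ≈ 10652.0 - 56.258*I)
√(S + c) = √((10652 - I*√3165) - 4306) = √(6346 - I*√3165)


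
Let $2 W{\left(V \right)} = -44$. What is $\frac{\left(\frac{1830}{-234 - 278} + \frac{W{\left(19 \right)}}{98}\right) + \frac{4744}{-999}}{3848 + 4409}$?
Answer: $- \frac{107112085}{103472232192} \approx -0.0010352$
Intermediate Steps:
$W{\left(V \right)} = -22$ ($W{\left(V \right)} = \frac{1}{2} \left(-44\right) = -22$)
$\frac{\left(\frac{1830}{-234 - 278} + \frac{W{\left(19 \right)}}{98}\right) + \frac{4744}{-999}}{3848 + 4409} = \frac{\left(\frac{1830}{-234 - 278} - \frac{22}{98}\right) + \frac{4744}{-999}}{3848 + 4409} = \frac{\left(\frac{1830}{-234 - 278} - \frac{11}{49}\right) + 4744 \left(- \frac{1}{999}\right)}{8257} = \left(\left(\frac{1830}{-512} - \frac{11}{49}\right) - \frac{4744}{999}\right) \frac{1}{8257} = \left(\left(1830 \left(- \frac{1}{512}\right) - \frac{11}{49}\right) - \frac{4744}{999}\right) \frac{1}{8257} = \left(\left(- \frac{915}{256} - \frac{11}{49}\right) - \frac{4744}{999}\right) \frac{1}{8257} = \left(- \frac{47651}{12544} - \frac{4744}{999}\right) \frac{1}{8257} = \left(- \frac{107112085}{12531456}\right) \frac{1}{8257} = - \frac{107112085}{103472232192}$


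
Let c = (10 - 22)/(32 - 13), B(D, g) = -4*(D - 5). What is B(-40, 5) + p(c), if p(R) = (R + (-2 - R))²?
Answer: 184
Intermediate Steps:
B(D, g) = 20 - 4*D (B(D, g) = -4*(-5 + D) = 20 - 4*D)
c = -12/19 ≈ -0.63158
p(R) = 4 (p(R) = (-2)² = 4)
B(-40, 5) + p(c) = (20 - 4*(-40)) + 4 = (20 + 160) + 4 = 180 + 4 = 184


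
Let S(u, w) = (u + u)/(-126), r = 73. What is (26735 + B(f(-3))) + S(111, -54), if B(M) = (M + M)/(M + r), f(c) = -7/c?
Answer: 63438121/2373 ≈ 26733.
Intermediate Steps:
S(u, w) = -u/63 (S(u, w) = (2*u)*(-1/126) = -u/63)
B(M) = 2*M/(73 + M) (B(M) = (M + M)/(M + 73) = (2*M)/(73 + M) = 2*M/(73 + M))
(26735 + B(f(-3))) + S(111, -54) = (26735 + 2*(-7/(-3))/(73 - 7/(-3))) - 1/63*111 = (26735 + 2*(-7*(-⅓))/(73 - 7*(-⅓))) - 37/21 = (26735 + 2*(7/3)/(73 + 7/3)) - 37/21 = (26735 + 2*(7/3)/(226/3)) - 37/21 = (26735 + 2*(7/3)*(3/226)) - 37/21 = (26735 + 7/113) - 37/21 = 3021062/113 - 37/21 = 63438121/2373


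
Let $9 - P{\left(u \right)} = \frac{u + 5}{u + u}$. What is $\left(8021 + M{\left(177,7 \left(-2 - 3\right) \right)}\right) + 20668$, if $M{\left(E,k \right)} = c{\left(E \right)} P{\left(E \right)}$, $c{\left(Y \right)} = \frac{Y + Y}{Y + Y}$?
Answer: $\frac{5079455}{177} \approx 28698.0$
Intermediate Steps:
$c{\left(Y \right)} = 1$ ($c{\left(Y \right)} = \frac{2 Y}{2 Y} = 2 Y \frac{1}{2 Y} = 1$)
$P{\left(u \right)} = 9 - \frac{5 + u}{2 u}$ ($P{\left(u \right)} = 9 - \frac{u + 5}{u + u} = 9 - \frac{5 + u}{2 u}$)
$M{\left(E,k \right)} = \frac{-5 + 17 E}{2 E}$ ($M{\left(E,k \right)} = 1 \frac{-5 + 17 E}{2 E} = \frac{-5 + 17 E}{2 E}$)
$\left(8021 + M{\left(177,7 \left(-2 - 3\right) \right)}\right) + 20668 = \left(8021 + \frac{-5 + 17 \cdot 177}{2 \cdot 177}\right) + 20668 = \left(8021 + \frac{1}{2} \cdot \frac{1}{177} \left(-5 + 3009\right)\right) + 20668 = \left(8021 + \frac{1}{2} \cdot \frac{1}{177} \cdot 3004\right) + 20668 = \left(8021 + \frac{1502}{177}\right) + 20668 = \frac{1421219}{177} + 20668 = \frac{5079455}{177}$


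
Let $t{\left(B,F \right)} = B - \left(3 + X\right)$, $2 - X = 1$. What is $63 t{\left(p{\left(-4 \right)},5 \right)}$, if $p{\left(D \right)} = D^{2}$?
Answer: $756$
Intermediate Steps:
$X = 1$ ($X = 2 - 1 = 1$)
$t{\left(B,F \right)} = -4 + B$ ($t{\left(B,F \right)} = B - 4 = -4 + B$)
$63 t{\left(p{\left(-4 \right)},5 \right)} = 63 \left(-4 + \left(-4\right)^{2}\right) = 63 \left(-4 + 16\right) = 63 \cdot 12 = 756$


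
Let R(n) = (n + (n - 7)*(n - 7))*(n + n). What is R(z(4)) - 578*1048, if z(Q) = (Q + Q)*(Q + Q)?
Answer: -181680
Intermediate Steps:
z(Q) = 4*Q² (z(Q) = (2*Q)*(2*Q) = 4*Q²)
R(n) = 2*n*(n + (-7 + n)²) (R(n) = (n + (-7 + n)*(-7 + n))*(2*n) = (n + (-7 + n)²)*(2*n) = 2*n*(n + (-7 + n)²))
R(z(4)) - 578*1048 = 2*(4*4²)*(4*4² + (-7 + 4*4²)²) - 578*1048 = 2*(4*16)*(4*16 + (-7 + 4*16)²) - 605744 = 2*64*(64 + (-7 + 64)²) - 605744 = 2*64*(64 + 57²) - 605744 = 2*64*(64 + 3249) - 605744 = 2*64*3313 - 605744 = 424064 - 605744 = -181680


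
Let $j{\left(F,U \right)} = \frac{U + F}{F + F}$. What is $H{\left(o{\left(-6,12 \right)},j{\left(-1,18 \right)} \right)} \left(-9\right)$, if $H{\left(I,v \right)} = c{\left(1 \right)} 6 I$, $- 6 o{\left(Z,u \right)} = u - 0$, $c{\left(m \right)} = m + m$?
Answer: $216$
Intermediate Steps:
$c{\left(m \right)} = 2 m$
$o{\left(Z,u \right)} = - \frac{u}{6}$ ($o{\left(Z,u \right)} = - \frac{u - 0}{6} = - \frac{u + 0}{6} = - \frac{u}{6}$)
$j{\left(F,U \right)} = \frac{F + U}{2 F}$
$H{\left(I,v \right)} = 12 I$ ($H{\left(I,v \right)} = 2 \cdot 1 \cdot 6 I = 2 \cdot 6 I = 12 I$)
$H{\left(o{\left(-6,12 \right)},j{\left(-1,18 \right)} \right)} \left(-9\right) = 12 \left(\left(- \frac{1}{6}\right) 12\right) \left(-9\right) = 12 \left(-2\right) \left(-9\right) = \left(-24\right) \left(-9\right) = 216$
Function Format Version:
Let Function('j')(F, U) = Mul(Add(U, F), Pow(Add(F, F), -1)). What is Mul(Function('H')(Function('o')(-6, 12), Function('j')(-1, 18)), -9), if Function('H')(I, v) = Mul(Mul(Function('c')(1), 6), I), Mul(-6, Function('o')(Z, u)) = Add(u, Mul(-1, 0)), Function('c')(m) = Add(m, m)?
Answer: 216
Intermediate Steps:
Function('c')(m) = Mul(2, m)
Function('o')(Z, u) = Mul(Rational(-1, 6), u) (Function('o')(Z, u) = Mul(Rational(-1, 6), Add(u, Mul(-1, 0))) = Mul(Rational(-1, 6), Add(u, 0)) = Mul(Rational(-1, 6), u))
Function('j')(F, U) = Mul(Rational(1, 2), Pow(F, -1), Add(F, U)) (Function('j')(F, U) = Mul(Add(F, U), Pow(Mul(2, F), -1)) = Mul(Add(F, U), Mul(Rational(1, 2), Pow(F, -1))) = Mul(Rational(1, 2), Pow(F, -1), Add(F, U)))
Function('H')(I, v) = Mul(12, I) (Function('H')(I, v) = Mul(Mul(Mul(2, 1), 6), I) = Mul(Mul(2, 6), I) = Mul(12, I))
Mul(Function('H')(Function('o')(-6, 12), Function('j')(-1, 18)), -9) = Mul(Mul(12, Mul(Rational(-1, 6), 12)), -9) = Mul(Mul(12, -2), -9) = Mul(-24, -9) = 216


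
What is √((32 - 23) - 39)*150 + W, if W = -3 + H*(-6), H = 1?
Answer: -9 + 150*I*√30 ≈ -9.0 + 821.58*I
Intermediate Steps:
W = -9 (W = -3 + 1*(-6) = -3 - 6 = -9)
√((32 - 23) - 39)*150 + W = √((32 - 23) - 39)*150 - 9 = √(9 - 39)*150 - 9 = √(-30)*150 - 9 = (I*√30)*150 - 9 = 150*I*√30 - 9 = -9 + 150*I*√30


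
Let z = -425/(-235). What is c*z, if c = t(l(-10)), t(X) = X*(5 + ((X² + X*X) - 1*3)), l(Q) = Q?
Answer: -171700/47 ≈ -3653.2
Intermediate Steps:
t(X) = X*(2 + 2*X²) (t(X) = X*(5 + ((X² + X²) - 3)) = X*(5 + (2*X² - 3)) = X*(5 + (-3 + 2*X²)) = X*(2 + 2*X²))
c = -2020 (c = 2*(-10)*(1 + (-10)²) = 2*(-10)*(1 + 100) = 2*(-10)*101 = -2020)
z = 85/47 (z = -425*(-1/235) = 85/47 ≈ 1.8085)
c*z = -2020*85/47 = -171700/47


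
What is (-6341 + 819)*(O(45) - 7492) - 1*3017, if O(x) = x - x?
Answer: 41367807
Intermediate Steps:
O(x) = 0
(-6341 + 819)*(O(45) - 7492) - 1*3017 = (-6341 + 819)*(0 - 7492) - 1*3017 = -5522*(-7492) - 3017 = 41370824 - 3017 = 41367807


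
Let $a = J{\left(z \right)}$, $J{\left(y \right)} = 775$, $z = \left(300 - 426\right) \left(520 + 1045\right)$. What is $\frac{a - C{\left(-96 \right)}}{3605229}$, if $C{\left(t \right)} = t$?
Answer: $\frac{871}{3605229} \approx 0.00024159$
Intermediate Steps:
$z = -197190$ ($z = \left(-126\right) 1565 = -197190$)
$a = 775$
$\frac{a - C{\left(-96 \right)}}{3605229} = \frac{775 - -96}{3605229} = \left(775 + 96\right) \frac{1}{3605229} = 871 \cdot \frac{1}{3605229} = \frac{871}{3605229}$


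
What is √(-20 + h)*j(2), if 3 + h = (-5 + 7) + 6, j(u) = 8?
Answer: 8*I*√15 ≈ 30.984*I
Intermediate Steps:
h = 5 (h = -3 + ((-5 + 7) + 6) = -3 + (2 + 6) = -3 + 8 = 5)
√(-20 + h)*j(2) = √(-20 + 5)*8 = √(-15)*8 = (I*√15)*8 = 8*I*√15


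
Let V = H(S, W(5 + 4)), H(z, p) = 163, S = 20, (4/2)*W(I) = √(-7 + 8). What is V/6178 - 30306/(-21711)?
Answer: 63589787/44710186 ≈ 1.4223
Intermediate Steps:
W(I) = ½ (W(I) = √(-7 + 8)/2 = √1/2 = (½)*1 = ½)
V = 163
V/6178 - 30306/(-21711) = 163/6178 - 30306/(-21711) = 163*(1/6178) - 30306*(-1/21711) = 163/6178 + 10102/7237 = 63589787/44710186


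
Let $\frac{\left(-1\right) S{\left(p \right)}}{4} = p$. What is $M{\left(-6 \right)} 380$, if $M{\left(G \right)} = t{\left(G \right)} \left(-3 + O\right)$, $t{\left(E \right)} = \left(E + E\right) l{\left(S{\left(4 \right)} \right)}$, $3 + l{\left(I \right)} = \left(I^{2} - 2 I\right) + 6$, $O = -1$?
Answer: $5307840$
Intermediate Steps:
$S{\left(p \right)} = - 4 p$
$l{\left(I \right)} = 3 + I^{2} - 2 I$ ($l{\left(I \right)} = -3 + \left(\left(I^{2} - 2 I\right) + 6\right) = -3 + \left(6 + I^{2} - 2 I\right) = 3 + I^{2} - 2 I$)
$t{\left(E \right)} = 582 E$ ($t{\left(E \right)} = \left(E + E\right) \left(3 + \left(\left(-4\right) 4\right)^{2} - 2 \left(\left(-4\right) 4\right)\right) = 2 E \left(3 + \left(-16\right)^{2} - -32\right) = 2 E \left(3 + 256 + 32\right) = 2 E 291 = 582 E$)
$M{\left(G \right)} = - 2328 G$ ($M{\left(G \right)} = 582 G \left(-3 - 1\right) = 582 G \left(-4\right) = - 2328 G$)
$M{\left(-6 \right)} 380 = \left(-2328\right) \left(-6\right) 380 = 13968 \cdot 380 = 5307840$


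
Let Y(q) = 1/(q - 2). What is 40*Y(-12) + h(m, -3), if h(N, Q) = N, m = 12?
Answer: 64/7 ≈ 9.1429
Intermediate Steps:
Y(q) = 1/(-2 + q)
40*Y(-12) + h(m, -3) = 40/(-2 - 12) + 12 = 40/(-14) + 12 = 40*(-1/14) + 12 = -20/7 + 12 = 64/7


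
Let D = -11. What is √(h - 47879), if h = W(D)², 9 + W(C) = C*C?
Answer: I*√35335 ≈ 187.98*I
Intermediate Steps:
W(C) = -9 + C² (W(C) = -9 + C*C = -9 + C²)
h = 12544 (h = (-9 + (-11)²)² = (-9 + 121)² = 112² = 12544)
√(h - 47879) = √(12544 - 47879) = √(-35335) = I*√35335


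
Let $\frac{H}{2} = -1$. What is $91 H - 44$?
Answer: $-226$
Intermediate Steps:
$H = -2$ ($H = 2 \left(-1\right) = -2$)
$91 H - 44 = 91 \left(-2\right) - 44 = -182 - 44 = -226$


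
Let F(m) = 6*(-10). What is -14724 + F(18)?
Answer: -14784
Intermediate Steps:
F(m) = -60
-14724 + F(18) = -14724 - 60 = -14784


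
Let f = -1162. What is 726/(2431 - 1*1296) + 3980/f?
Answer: -1836844/659435 ≈ -2.7855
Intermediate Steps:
726/(2431 - 1*1296) + 3980/f = 726/(2431 - 1*1296) + 3980/(-1162) = 726/(2431 - 1296) + 3980*(-1/1162) = 726/1135 - 1990/581 = -1836844/659435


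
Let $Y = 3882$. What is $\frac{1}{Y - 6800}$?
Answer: $- \frac{1}{2918} \approx -0.0003427$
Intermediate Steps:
$\frac{1}{Y - 6800} = \frac{1}{3882 - 6800} = \frac{1}{-2918} = - \frac{1}{2918}$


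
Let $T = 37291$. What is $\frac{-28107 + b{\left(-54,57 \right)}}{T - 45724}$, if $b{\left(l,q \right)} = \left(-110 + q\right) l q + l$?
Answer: $- \frac{14997}{937} \approx -16.005$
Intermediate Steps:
$b{\left(l,q \right)} = l + l q \left(-110 + q\right)$ ($b{\left(l,q \right)} = l \left(-110 + q\right) q + l = l q \left(-110 + q\right) + l = l + l q \left(-110 + q\right)$)
$\frac{-28107 + b{\left(-54,57 \right)}}{T - 45724} = \frac{-28107 - 54 \left(1 + 57^{2} - 6270\right)}{37291 - 45724} = \frac{-28107 - 54 \left(1 + 3249 - 6270\right)}{-8433} = \left(-28107 - -163080\right) \left(- \frac{1}{8433}\right) = \left(-28107 + 163080\right) \left(- \frac{1}{8433}\right) = 134973 \left(- \frac{1}{8433}\right) = - \frac{14997}{937}$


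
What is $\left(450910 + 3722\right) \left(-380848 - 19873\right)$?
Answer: $-182180589672$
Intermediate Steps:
$\left(450910 + 3722\right) \left(-380848 - 19873\right) = 454632 \left(-400721\right) = -182180589672$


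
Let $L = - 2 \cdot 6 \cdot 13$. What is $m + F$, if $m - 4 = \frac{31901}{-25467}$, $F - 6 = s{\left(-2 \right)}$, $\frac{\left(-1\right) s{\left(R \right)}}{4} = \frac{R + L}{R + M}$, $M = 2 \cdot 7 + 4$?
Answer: $\frac{2457431}{50934} \approx 48.247$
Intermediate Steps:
$L = -156$ ($L = \left(-2\right) 78 = -156$)
$M = 18$ ($M = 14 + 4 = 18$)
$s{\left(R \right)} = - \frac{4 \left(-156 + R\right)}{18 + R}$ ($s{\left(R \right)} = - 4 \frac{R - 156}{R + 18} = - 4 \frac{-156 + R}{18 + R} = - \frac{4 \left(-156 + R\right)}{18 + R}$)
$F = \frac{91}{2}$ ($F = 6 + \frac{4 \left(156 - -2\right)}{18 - 2} = 6 + \frac{4 \left(156 + 2\right)}{16} = 6 + 4 \cdot \frac{1}{16} \cdot 158 = 6 + \frac{79}{2} = \frac{91}{2} \approx 45.5$)
$m = \frac{69967}{25467}$ ($m = 4 + \frac{31901}{-25467} = 4 + 31901 \left(- \frac{1}{25467}\right) = 4 - \frac{31901}{25467} = \frac{69967}{25467} \approx 2.7474$)
$m + F = \frac{69967}{25467} + \frac{91}{2} = \frac{2457431}{50934}$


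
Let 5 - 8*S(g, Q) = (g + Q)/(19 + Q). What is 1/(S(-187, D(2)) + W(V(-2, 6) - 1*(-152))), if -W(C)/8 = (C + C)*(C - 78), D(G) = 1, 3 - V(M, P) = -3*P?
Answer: -80/21036657 ≈ -3.8029e-6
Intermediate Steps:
V(M, P) = 3 + 3*P (V(M, P) = 3 - (-3)*P = 3 + 3*P)
S(g, Q) = 5/8 - (Q + g)/(8*(19 + Q)) (S(g, Q) = 5/8 - (g + Q)/(8*(19 + Q)) = 5/8 - (Q + g)/(8*(19 + Q)))
W(C) = -16*C*(-78 + C) (W(C) = -8*(C + C)*(C - 78) = -8*2*C*(-78 + C) = -16*C*(-78 + C))
1/(S(-187, D(2)) + W(V(-2, 6) - 1*(-152))) = 1/((95 - 1*(-187) + 4*1)/(8*(19 + 1)) + 16*((3 + 3*6) - 1*(-152))*(78 - ((3 + 3*6) - 1*(-152)))) = 1/((⅛)*(95 + 187 + 4)/20 + 16*((3 + 18) + 152)*(78 - ((3 + 18) + 152))) = 1/((⅛)*(1/20)*286 + 16*(21 + 152)*(78 - (21 + 152))) = 1/(143/80 + 16*173*(78 - 1*173)) = 1/(143/80 + 16*173*(78 - 173)) = 1/(143/80 + 16*173*(-95)) = 1/(143/80 - 262960) = 1/(-21036657/80) = -80/21036657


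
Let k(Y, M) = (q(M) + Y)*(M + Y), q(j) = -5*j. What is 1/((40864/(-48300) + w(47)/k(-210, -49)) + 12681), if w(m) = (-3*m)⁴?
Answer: -3127425/96706455064 ≈ -3.2339e-5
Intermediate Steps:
k(Y, M) = (M + Y)*(Y - 5*M) (k(Y, M) = (-5*M + Y)*(M + Y) = (Y - 5*M)*(M + Y) = (M + Y)*(Y - 5*M))
w(m) = 81*m⁴
1/((40864/(-48300) + w(47)/k(-210, -49)) + 12681) = 1/((40864/(-48300) + (81*47⁴)/((-210)² - 5*(-49)² - 4*(-49)*(-210))) + 12681) = 1/((40864*(-1/48300) + (81*4879681)/(44100 - 5*2401 - 41160)) + 12681) = 1/((-10216/12075 + 395254161/(44100 - 12005 - 41160)) + 12681) = 1/((-10216/12075 + 395254161/(-9065)) + 12681) = 1/((-10216/12075 + 395254161*(-1/9065)) + 12681) = 1/((-10216/12075 - 395254161/9065) + 12681) = 1/(-136365331489/3127425 + 12681) = 1/(-96706455064/3127425) = -3127425/96706455064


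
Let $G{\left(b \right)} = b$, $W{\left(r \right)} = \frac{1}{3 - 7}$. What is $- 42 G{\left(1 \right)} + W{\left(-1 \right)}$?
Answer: $- \frac{169}{4} \approx -42.25$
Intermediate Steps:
$W{\left(r \right)} = - \frac{1}{4}$ ($W{\left(r \right)} = \frac{1}{-4} = - \frac{1}{4}$)
$- 42 G{\left(1 \right)} + W{\left(-1 \right)} = \left(-42\right) 1 - \frac{1}{4} = -42 - \frac{1}{4} = - \frac{169}{4}$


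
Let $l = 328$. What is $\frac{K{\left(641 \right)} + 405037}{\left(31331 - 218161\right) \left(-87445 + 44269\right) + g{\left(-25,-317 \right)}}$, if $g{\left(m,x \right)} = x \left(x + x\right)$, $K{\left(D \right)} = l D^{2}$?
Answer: $\frac{135174005}{8066773058} \approx 0.016757$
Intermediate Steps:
$K{\left(D \right)} = 328 D^{2}$
$g{\left(m,x \right)} = 2 x^{2}$ ($g{\left(m,x \right)} = x 2 x = 2 x^{2}$)
$\frac{K{\left(641 \right)} + 405037}{\left(31331 - 218161\right) \left(-87445 + 44269\right) + g{\left(-25,-317 \right)}} = \frac{328 \cdot 641^{2} + 405037}{\left(31331 - 218161\right) \left(-87445 + 44269\right) + 2 \left(-317\right)^{2}} = \frac{328 \cdot 410881 + 405037}{\left(-186830\right) \left(-43176\right) + 2 \cdot 100489} = \frac{134768968 + 405037}{8066572080 + 200978} = \frac{135174005}{8066773058}$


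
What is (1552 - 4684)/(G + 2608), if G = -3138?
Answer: 1566/265 ≈ 5.9094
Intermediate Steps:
(1552 - 4684)/(G + 2608) = (1552 - 4684)/(-3138 + 2608) = -3132/(-530) = -3132*(-1/530) = 1566/265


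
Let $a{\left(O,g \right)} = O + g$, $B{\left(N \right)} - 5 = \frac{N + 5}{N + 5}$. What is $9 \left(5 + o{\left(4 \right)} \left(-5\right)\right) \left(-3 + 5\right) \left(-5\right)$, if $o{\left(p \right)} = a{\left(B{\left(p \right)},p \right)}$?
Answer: $4050$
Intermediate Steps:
$B{\left(N \right)} = 6$ ($B{\left(N \right)} = 5 + \frac{N + 5}{N + 5} = 5 + \frac{5 + N}{5 + N} = 5 + 1 = 6$)
$o{\left(p \right)} = 6 + p$
$9 \left(5 + o{\left(4 \right)} \left(-5\right)\right) \left(-3 + 5\right) \left(-5\right) = 9 \left(5 + \left(6 + 4\right) \left(-5\right)\right) \left(-3 + 5\right) \left(-5\right) = 9 \left(5 + 10 \left(-5\right)\right) 2 \left(-5\right) = 9 \left(5 - 50\right) \left(-10\right) = 9 \left(-45\right) \left(-10\right) = \left(-405\right) \left(-10\right) = 4050$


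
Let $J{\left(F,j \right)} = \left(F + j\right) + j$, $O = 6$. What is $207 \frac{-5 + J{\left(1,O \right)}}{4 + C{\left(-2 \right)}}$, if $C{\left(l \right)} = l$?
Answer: $828$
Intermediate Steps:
$J{\left(F,j \right)} = F + 2 j$
$207 \frac{-5 + J{\left(1,O \right)}}{4 + C{\left(-2 \right)}} = 207 \frac{-5 + \left(1 + 2 \cdot 6\right)}{4 - 2} = 207 \frac{-5 + \left(1 + 12\right)}{2} = 207 \left(-5 + 13\right) \frac{1}{2} = 207 \cdot 8 \cdot \frac{1}{2} = 207 \cdot 4 = 828$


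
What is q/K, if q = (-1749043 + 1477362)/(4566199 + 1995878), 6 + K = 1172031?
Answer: -271681/7690918295925 ≈ -3.5325e-8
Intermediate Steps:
K = 1172025 (K = -6 + 1172031 = 1172025)
q = -271681/6562077 ≈ -0.041402
q/K = -271681/6562077/1172025 = -271681/6562077*1/1172025 = -271681/7690918295925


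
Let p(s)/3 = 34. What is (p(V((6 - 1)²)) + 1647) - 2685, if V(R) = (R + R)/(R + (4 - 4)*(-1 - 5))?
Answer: -936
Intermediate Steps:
V(R) = 2 (V(R) = (2*R)/(R + 0*(-6)) = (2*R)/(R + 0) = (2*R)/R = 2)
p(s) = 102 (p(s) = 3*34 = 102)
(p(V((6 - 1)²)) + 1647) - 2685 = (102 + 1647) - 2685 = 1749 - 2685 = -936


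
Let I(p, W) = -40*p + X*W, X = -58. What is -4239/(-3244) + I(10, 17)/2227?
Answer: 4944069/7224388 ≈ 0.68436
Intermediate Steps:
I(p, W) = -58*W - 40*p (I(p, W) = -40*p - 58*W = -58*W - 40*p)
-4239/(-3244) + I(10, 17)/2227 = -4239/(-3244) + (-58*17 - 40*10)/2227 = -4239*(-1/3244) + (-986 - 400)*(1/2227) = 4239/3244 - 1386*1/2227 = 4239/3244 - 1386/2227 = 4944069/7224388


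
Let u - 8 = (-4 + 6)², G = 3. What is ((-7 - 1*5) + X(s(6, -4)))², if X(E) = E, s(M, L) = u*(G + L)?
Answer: 576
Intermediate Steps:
u = 12 (u = 8 + (-4 + 6)² = 8 + 2² = 8 + 4 = 12)
s(M, L) = 36 + 12*L (s(M, L) = 12*(3 + L) = 36 + 12*L)
((-7 - 1*5) + X(s(6, -4)))² = ((-7 - 1*5) + (36 + 12*(-4)))² = ((-7 - 5) + (36 - 48))² = (-12 - 12)² = (-24)² = 576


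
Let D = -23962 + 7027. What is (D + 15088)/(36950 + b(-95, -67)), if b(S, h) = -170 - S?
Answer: -1847/36875 ≈ -0.050088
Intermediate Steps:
D = -16935
(D + 15088)/(36950 + b(-95, -67)) = (-16935 + 15088)/(36950 + (-170 - 1*(-95))) = -1847/(36950 + (-170 + 95)) = -1847/(36950 - 75) = -1847/36875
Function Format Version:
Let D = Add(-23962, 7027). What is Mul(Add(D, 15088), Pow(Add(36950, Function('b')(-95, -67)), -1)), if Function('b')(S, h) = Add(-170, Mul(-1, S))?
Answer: Rational(-1847, 36875) ≈ -0.050088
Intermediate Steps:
D = -16935
Mul(Add(D, 15088), Pow(Add(36950, Function('b')(-95, -67)), -1)) = Mul(Add(-16935, 15088), Pow(Add(36950, Add(-170, Mul(-1, -95))), -1)) = Mul(-1847, Pow(Add(36950, Add(-170, 95)), -1)) = Mul(-1847, Pow(Add(36950, -75), -1)) = Mul(-1847, Pow(36875, -1)) = Mul(-1847, Rational(1, 36875)) = Rational(-1847, 36875)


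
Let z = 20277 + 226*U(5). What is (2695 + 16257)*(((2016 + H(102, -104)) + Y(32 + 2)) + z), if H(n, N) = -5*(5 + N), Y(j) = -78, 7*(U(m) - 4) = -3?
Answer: 3119878240/7 ≈ 4.4570e+8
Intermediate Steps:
U(m) = 25/7 (U(m) = 4 + (1/7)*(-3) = 4 - 3/7 = 25/7)
H(n, N) = -25 - 5*N
z = 147589/7 (z = 20277 + 226*(25/7) = 20277 + 5650/7 = 147589/7 ≈ 21084.)
(2695 + 16257)*(((2016 + H(102, -104)) + Y(32 + 2)) + z) = (2695 + 16257)*(((2016 + (-25 - 5*(-104))) - 78) + 147589/7) = 18952*(((2016 + (-25 + 520)) - 78) + 147589/7) = 18952*(((2016 + 495) - 78) + 147589/7) = 18952*((2511 - 78) + 147589/7) = 18952*(2433 + 147589/7) = 18952*(164620/7) = 3119878240/7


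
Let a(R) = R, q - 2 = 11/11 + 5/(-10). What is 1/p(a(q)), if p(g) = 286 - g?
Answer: 2/567 ≈ 0.0035273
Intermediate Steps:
q = 5/2 (q = 2 + (11/11 + 5/(-10)) = 2 + (11*(1/11) + 5*(-⅒)) = 2 + (1 - ½) = 2 + ½ = 5/2 ≈ 2.5000)
1/p(a(q)) = 1/(286 - 1*5/2) = 1/(286 - 5/2) = 1/(567/2) = 2/567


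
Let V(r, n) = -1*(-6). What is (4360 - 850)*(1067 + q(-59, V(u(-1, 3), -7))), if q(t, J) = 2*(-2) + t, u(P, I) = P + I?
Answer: 3524040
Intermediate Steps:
u(P, I) = I + P
V(r, n) = 6
q(t, J) = -4 + t
(4360 - 850)*(1067 + q(-59, V(u(-1, 3), -7))) = (4360 - 850)*(1067 + (-4 - 59)) = 3510*(1067 - 63) = 3510*1004 = 3524040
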